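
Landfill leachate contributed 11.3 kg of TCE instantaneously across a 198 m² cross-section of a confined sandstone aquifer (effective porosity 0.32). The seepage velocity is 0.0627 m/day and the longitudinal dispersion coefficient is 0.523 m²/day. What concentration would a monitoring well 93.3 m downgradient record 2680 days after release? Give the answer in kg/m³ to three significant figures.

0.000496 kg/m³

For an instantaneous plane source, C(x,t) = M/(n_e·A·√(4πDt)) · exp(−(x−vt)²/(4Dt)), with n_e·A the pore (flow) area.
Plume center vt = 0.0627 × 2680 = 168.036 m, so the well at 93.3 m is 74.736 m upgradient of the peak.
√(4πDt) = 132.7 m, giving peak height M/(n_e·A·√(4πDt)) = 11.3/(0.32 × 198 × 132.7) = 0.001344 kg/m³.
(x−vt)²/(4Dt) = (-74.736)²/(4 × 0.523 × 2680) = 0.9962; exp(−0.9962) = 0.3693.
C = 0.001344 × 0.3693 = 0.000496 kg/m³.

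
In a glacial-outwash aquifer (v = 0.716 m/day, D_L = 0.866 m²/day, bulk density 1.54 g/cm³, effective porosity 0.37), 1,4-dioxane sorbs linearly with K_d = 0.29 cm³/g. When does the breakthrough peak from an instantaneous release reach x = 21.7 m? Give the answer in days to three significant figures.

63.3 days

Retardation factor R = 1 + ρ_b·K_d/n = 1 + 1.54 × 0.29/0.37 = 2.207.
Sorption retards both mechanisms: v_R = v/R = 0.3244 m/day, D_R = D/R = 0.3924 m²/day.
Peak time from v_R²t² + 2D_R t − x² = 0: t = (√(D_R² + v_R²x²) − D_R)/v_R².
√(D_R² + v_R²x²) = √(0.3924² + 0.3244² × 21.7²) = 7.050; v_R² = 0.1052.
t = (7.050 − 0.3924)/0.1052 = 63.3 days.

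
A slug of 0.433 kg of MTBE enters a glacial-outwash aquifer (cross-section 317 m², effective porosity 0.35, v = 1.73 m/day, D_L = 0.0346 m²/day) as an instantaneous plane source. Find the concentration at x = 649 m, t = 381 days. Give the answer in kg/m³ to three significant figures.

For an instantaneous plane source, C(x,t) = M/(n_e·A·√(4πDt)) · exp(−(x−vt)²/(4Dt)), with n_e·A the pore (flow) area.
Plume center vt = 1.73 × 381 = 659.13 m, so the well at 649 m is 10.13 m upgradient of the peak.
√(4πDt) = 12.87 m, giving peak height M/(n_e·A·√(4πDt)) = 0.433/(0.35 × 317 × 12.87) = 0.0003032 kg/m³.
(x−vt)²/(4Dt) = (-10.13)²/(4 × 0.0346 × 381) = 1.946; exp(−1.946) = 0.1428.
C = 0.0003032 × 0.1428 = 4.33e-05 kg/m³.

4.33e-05 kg/m³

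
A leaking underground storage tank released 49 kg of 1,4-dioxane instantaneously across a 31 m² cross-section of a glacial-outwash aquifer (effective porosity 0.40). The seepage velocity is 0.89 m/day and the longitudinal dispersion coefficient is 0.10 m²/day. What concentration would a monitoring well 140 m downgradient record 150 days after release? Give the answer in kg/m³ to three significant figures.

For an instantaneous plane source, C(x,t) = M/(n_e·A·√(4πDt)) · exp(−(x−vt)²/(4Dt)), with n_e·A the pore (flow) area.
Plume center vt = 0.89 × 150 = 133.5 m, so the well at 140 m is 6.5 m downgradient of the peak.
√(4πDt) = 13.73 m, giving peak height M/(n_e·A·√(4πDt)) = 49/(0.40 × 31 × 13.73) = 0.2878 kg/m³.
(x−vt)²/(4Dt) = (6.5)²/(4 × 0.10 × 150) = 0.7042; exp(−0.7042) = 0.4945.
C = 0.2878 × 0.4945 = 0.142 kg/m³.

0.142 kg/m³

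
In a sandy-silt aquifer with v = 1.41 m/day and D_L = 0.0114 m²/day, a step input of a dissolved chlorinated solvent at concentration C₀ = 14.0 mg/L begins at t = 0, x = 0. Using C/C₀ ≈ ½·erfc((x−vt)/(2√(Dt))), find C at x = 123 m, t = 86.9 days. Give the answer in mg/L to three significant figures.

5.17 mg/L

For a continuous step input, C/C₀ ≈ ½·erfc((x−vt)/(2√(Dt))).
vt = 1.41 × 86.9 = 122.529 m and 2√(Dt) = 2√(0.0114 × 86.9) = 1.991 m.
Argument (x−vt)/(2√(Dt)) = (123 − 122.529)/1.991 = 0.2366; ½·erfc(0.2366) = 0.3690.
C = 14.0 × 0.3690 = 5.17 mg/L.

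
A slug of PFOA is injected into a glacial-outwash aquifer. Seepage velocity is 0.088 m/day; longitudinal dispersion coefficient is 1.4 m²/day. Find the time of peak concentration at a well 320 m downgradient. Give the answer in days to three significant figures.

For the 1D instantaneous-source solution, setting ∂C/∂t = 0 at fixed x gives v²t² + 2Dt − x² = 0, so t = (√(D² + v²x²) − D)/v².
√(D² + v²x²) = √(1.4² + 0.088² × 320²) = 28.19; v² = 0.007744.
t = (28.19 − 1.4)/0.007744 = 3460 days (vs. the pure-advection estimate x/v = 3640 d).

3460 days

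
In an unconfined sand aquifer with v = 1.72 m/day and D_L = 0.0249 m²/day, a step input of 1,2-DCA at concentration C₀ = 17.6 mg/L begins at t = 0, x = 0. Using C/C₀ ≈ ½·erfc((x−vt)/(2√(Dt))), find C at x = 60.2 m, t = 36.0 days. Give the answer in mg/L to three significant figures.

15.8 mg/L

For a continuous step input, C/C₀ ≈ ½·erfc((x−vt)/(2√(Dt))).
vt = 1.72 × 36.0 = 61.92 m and 2√(Dt) = 2√(0.0249 × 36.0) = 1.894 m.
Argument (x−vt)/(2√(Dt)) = (60.2 − 61.92)/1.894 = -0.9081; ½·erfc(-0.9081) = 0.9005.
C = 17.6 × 0.9005 = 15.8 mg/L.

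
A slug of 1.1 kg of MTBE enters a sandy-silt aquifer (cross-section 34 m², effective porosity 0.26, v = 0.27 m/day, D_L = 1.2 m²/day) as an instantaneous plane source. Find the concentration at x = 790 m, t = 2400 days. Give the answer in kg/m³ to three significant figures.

For an instantaneous plane source, C(x,t) = M/(n_e·A·√(4πDt)) · exp(−(x−vt)²/(4Dt)), with n_e·A the pore (flow) area.
Plume center vt = 0.27 × 2400 = 648 m, so the well at 790 m is 142 m downgradient of the peak.
√(4πDt) = 190.2 m, giving peak height M/(n_e·A·√(4πDt)) = 1.1/(0.26 × 34 × 190.2) = 0.0006542 kg/m³.
(x−vt)²/(4Dt) = (142)²/(4 × 1.2 × 2400) = 1.750; exp(−1.750) = 0.1738.
C = 0.0006542 × 0.1738 = 0.000114 kg/m³.

0.000114 kg/m³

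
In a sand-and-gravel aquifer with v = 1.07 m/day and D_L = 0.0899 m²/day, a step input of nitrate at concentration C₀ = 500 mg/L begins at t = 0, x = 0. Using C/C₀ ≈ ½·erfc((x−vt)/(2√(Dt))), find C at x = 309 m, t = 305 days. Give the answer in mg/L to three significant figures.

For a continuous step input, C/C₀ ≈ ½·erfc((x−vt)/(2√(Dt))).
vt = 1.07 × 305 = 326.35 m and 2√(Dt) = 2√(0.0899 × 305) = 10.47 m.
Argument (x−vt)/(2√(Dt)) = (309 − 326.35)/10.47 = -1.657; ½·erfc(-1.657) = 0.9904.
C = 500 × 0.9904 = 495 mg/L.

495 mg/L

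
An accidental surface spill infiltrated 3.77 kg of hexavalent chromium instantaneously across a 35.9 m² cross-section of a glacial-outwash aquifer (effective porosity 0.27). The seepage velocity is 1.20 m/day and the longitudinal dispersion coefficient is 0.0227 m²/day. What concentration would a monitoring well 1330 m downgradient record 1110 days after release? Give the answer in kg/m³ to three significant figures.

0.0210 kg/m³

For an instantaneous plane source, C(x,t) = M/(n_e·A·√(4πDt)) · exp(−(x−vt)²/(4Dt)), with n_e·A the pore (flow) area.
Plume center vt = 1.20 × 1110 = 1332 m, so the well at 1330 m is 2 m upgradient of the peak.
√(4πDt) = 17.79 m, giving peak height M/(n_e·A·√(4πDt)) = 3.77/(0.27 × 35.9 × 17.79) = 0.02186 kg/m³.
(x−vt)²/(4Dt) = (-2)²/(4 × 0.0227 × 1110) = 0.03969; exp(−0.03969) = 0.9611.
C = 0.02186 × 0.9611 = 0.0210 kg/m³.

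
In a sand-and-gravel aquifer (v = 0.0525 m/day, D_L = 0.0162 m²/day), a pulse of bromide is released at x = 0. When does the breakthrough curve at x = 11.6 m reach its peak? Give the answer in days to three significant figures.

For the 1D instantaneous-source solution, setting ∂C/∂t = 0 at fixed x gives v²t² + 2Dt − x² = 0, so t = (√(D² + v²x²) − D)/v².
√(D² + v²x²) = √(0.0162² + 0.0525² × 11.6²) = 0.6092; v² = 0.00275625.
t = (0.6092 − 0.0162)/0.00275625 = 215 days (vs. the pure-advection estimate x/v = 221 d).

215 days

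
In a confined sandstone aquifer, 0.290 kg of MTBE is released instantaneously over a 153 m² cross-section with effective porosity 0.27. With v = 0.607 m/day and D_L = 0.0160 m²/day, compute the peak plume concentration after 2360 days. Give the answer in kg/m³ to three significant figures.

0.000322 kg/m³

The peak of an instantaneous 1D plume sits at x = vt; there the Gaussian factor is 1 and C_max = M/(n_e·A·√(4πDt)), where n_e·A is the pore area the mass is dissolved in.
√(4πDt) = √(4π × 0.0160 × 2360) = 21.78 m, so C_max = 0.290/(0.27 × 153 × 21.78) = 0.000322 kg/m³.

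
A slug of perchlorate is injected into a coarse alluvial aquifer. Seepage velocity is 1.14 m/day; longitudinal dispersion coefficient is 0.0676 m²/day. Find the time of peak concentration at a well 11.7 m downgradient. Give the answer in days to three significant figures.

10.2 days

For the 1D instantaneous-source solution, setting ∂C/∂t = 0 at fixed x gives v²t² + 2Dt − x² = 0, so t = (√(D² + v²x²) − D)/v².
√(D² + v²x²) = √(0.0676² + 1.14² × 11.7²) = 13.34; v² = 1.2996.
t = (13.34 − 0.0676)/1.2996 = 10.2 days (vs. the pure-advection estimate x/v = 10.3 d).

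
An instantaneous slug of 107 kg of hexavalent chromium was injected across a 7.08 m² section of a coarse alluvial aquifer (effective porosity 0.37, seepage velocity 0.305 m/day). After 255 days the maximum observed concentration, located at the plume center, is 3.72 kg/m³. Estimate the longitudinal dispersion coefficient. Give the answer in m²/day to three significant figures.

At the plume center C_max = M/(n_e·A·√(4πDt)), so D = M²/(4πt·(n_e·A·C_max)²).
n_e·A·C_max = 0.37 × 7.08 × 3.72 = 9.745 kg/m.
D = 107²/(4π × 255 × 9.745²) = 0.0376 m²/day.

0.0376 m²/day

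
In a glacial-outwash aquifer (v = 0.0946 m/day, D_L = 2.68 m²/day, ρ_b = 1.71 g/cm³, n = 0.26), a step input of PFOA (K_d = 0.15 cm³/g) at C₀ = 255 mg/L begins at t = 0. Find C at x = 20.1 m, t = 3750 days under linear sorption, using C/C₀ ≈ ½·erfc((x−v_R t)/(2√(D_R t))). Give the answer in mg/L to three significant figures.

240 mg/L

Retardation factor R = 1 + ρ_b·K_d/n = 1 + 1.71 × 0.15/0.26 = 1.987.
Sorption retards both mechanisms: v_R = v/R = 0.04761 m/day, D_R = D/R = 1.349 m²/day.
v_R·t = 0.04761 × 3750 = 178.5375 m; 2√(D_R t) = 142.2 m; argument = (20.1 − 178.5375)/142.2 = -1.114.
C = C₀ × ½·erfc(-1.114) = 255 × 0.9424 = 240 mg/L.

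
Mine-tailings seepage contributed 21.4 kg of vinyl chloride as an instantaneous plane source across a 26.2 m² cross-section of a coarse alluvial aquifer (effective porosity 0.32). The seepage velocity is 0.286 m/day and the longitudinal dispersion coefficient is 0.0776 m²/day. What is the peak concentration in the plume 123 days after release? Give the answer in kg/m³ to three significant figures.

The peak of an instantaneous 1D plume sits at x = vt; there the Gaussian factor is 1 and C_max = M/(n_e·A·√(4πDt)), where n_e·A is the pore area the mass is dissolved in.
√(4πDt) = √(4π × 0.0776 × 123) = 10.95 m, so C_max = 21.4/(0.32 × 26.2 × 10.95) = 0.233 kg/m³.

0.233 kg/m³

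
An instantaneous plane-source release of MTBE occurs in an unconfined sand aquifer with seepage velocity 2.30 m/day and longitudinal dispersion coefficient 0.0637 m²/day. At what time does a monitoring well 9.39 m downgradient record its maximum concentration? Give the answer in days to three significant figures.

For the 1D instantaneous-source solution, setting ∂C/∂t = 0 at fixed x gives v²t² + 2Dt − x² = 0, so t = (√(D² + v²x²) − D)/v².
√(D² + v²x²) = √(0.0637² + 2.30² × 9.39²) = 21.60; v² = 5.29.
t = (21.60 − 0.0637)/5.29 = 4.07 days (vs. the pure-advection estimate x/v = 4.08 d).

4.07 days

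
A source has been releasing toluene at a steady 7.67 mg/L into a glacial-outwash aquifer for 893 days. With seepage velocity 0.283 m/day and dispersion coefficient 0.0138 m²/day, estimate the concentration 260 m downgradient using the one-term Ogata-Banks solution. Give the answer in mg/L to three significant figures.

For a continuous step input, C/C₀ ≈ ½·erfc((x−vt)/(2√(Dt))).
vt = 0.283 × 893 = 252.719 m and 2√(Dt) = 2√(0.0138 × 893) = 7.021 m.
Argument (x−vt)/(2√(Dt)) = (260 − 252.719)/7.021 = 1.037; ½·erfc(1.037) = 0.07125.
C = 7.67 × 0.07125 = 0.546 mg/L.

0.546 mg/L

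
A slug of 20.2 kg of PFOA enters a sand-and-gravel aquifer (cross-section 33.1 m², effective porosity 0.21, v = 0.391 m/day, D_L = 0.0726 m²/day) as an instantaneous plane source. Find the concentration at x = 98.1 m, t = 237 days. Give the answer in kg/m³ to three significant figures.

For an instantaneous plane source, C(x,t) = M/(n_e·A·√(4πDt)) · exp(−(x−vt)²/(4Dt)), with n_e·A the pore (flow) area.
Plume center vt = 0.391 × 237 = 92.667 m, so the well at 98.1 m is 5.433 m downgradient of the peak.
√(4πDt) = 14.70 m, giving peak height M/(n_e·A·√(4πDt)) = 20.2/(0.21 × 33.1 × 14.70) = 0.1977 kg/m³.
(x−vt)²/(4Dt) = (5.433)²/(4 × 0.0726 × 237) = 0.4289; exp(−0.4289) = 0.6512.
C = 0.1977 × 0.6512 = 0.129 kg/m³.

0.129 kg/m³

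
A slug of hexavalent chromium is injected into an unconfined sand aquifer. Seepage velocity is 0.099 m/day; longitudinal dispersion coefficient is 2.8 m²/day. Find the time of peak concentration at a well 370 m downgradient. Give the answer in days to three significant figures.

For the 1D instantaneous-source solution, setting ∂C/∂t = 0 at fixed x gives v²t² + 2Dt − x² = 0, so t = (√(D² + v²x²) − D)/v².
√(D² + v²x²) = √(2.8² + 0.099² × 370²) = 36.74; v² = 0.009801.
t = (36.74 − 2.8)/0.009801 = 3460 days (vs. the pure-advection estimate x/v = 3740 d).

3460 days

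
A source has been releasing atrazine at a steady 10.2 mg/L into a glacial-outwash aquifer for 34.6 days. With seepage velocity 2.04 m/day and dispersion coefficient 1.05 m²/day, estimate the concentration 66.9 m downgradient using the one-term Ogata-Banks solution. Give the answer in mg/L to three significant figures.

6.81 mg/L

For a continuous step input, C/C₀ ≈ ½·erfc((x−vt)/(2√(Dt))).
vt = 2.04 × 34.6 = 70.584 m and 2√(Dt) = 2√(1.05 × 34.6) = 12.05 m.
Argument (x−vt)/(2√(Dt)) = (66.9 − 70.584)/12.05 = -0.3057; ½·erfc(-0.3057) = 0.6672.
C = 10.2 × 0.6672 = 6.81 mg/L.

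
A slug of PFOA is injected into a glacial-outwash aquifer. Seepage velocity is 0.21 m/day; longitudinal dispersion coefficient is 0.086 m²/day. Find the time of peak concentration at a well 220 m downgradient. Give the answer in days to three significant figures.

For the 1D instantaneous-source solution, setting ∂C/∂t = 0 at fixed x gives v²t² + 2Dt − x² = 0, so t = (√(D² + v²x²) − D)/v².
√(D² + v²x²) = √(0.086² + 0.21² × 220²) = 46.20; v² = 0.0441.
t = (46.20 − 0.086)/0.0441 = 1050 days (vs. the pure-advection estimate x/v = 1050 d).

1050 days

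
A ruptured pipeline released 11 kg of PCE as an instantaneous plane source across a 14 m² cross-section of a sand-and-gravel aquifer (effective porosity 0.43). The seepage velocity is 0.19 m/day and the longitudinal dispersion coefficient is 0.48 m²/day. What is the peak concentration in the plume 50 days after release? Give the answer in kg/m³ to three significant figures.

0.105 kg/m³

The peak of an instantaneous 1D plume sits at x = vt; there the Gaussian factor is 1 and C_max = M/(n_e·A·√(4πDt)), where n_e·A is the pore area the mass is dissolved in.
√(4πDt) = √(4π × 0.48 × 50) = 17.37 m, so C_max = 11/(0.43 × 14 × 17.37) = 0.105 kg/m³.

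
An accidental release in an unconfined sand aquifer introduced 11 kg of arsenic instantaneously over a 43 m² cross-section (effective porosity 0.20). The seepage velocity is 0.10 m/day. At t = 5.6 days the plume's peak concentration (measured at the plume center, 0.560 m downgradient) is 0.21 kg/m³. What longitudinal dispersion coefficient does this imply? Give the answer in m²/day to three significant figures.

0.527 m²/day

At the plume center C_max = M/(n_e·A·√(4πDt)), so D = M²/(4πt·(n_e·A·C_max)²).
n_e·A·C_max = 0.20 × 43 × 0.21 = 1.806 kg/m.
D = 11²/(4π × 5.6 × 1.806²) = 0.527 m²/day.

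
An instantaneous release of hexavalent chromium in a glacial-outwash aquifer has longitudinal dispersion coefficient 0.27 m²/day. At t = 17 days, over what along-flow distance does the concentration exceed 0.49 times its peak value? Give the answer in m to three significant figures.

7.24 m

The plume is Gaussian with σ = √(2Dt) = √(2 × 0.27 × 17) = 3.030 m.
C/C_peak = exp(−Δx²/(2σ²)) = 0.49 ⇒ Δx = σ·√(−2 ln 0.49) = 3.030 × 1.194 = 3.618 m.
Width = 2Δx = 7.24 m.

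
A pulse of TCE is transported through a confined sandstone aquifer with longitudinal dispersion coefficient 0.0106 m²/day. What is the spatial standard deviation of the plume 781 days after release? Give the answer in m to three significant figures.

Dispersive spreading gives a Gaussian with σ² = 2Dt; advection only shifts the center.
σ = √(2 × 0.0106 × 781) = 4.07 m.

4.07 m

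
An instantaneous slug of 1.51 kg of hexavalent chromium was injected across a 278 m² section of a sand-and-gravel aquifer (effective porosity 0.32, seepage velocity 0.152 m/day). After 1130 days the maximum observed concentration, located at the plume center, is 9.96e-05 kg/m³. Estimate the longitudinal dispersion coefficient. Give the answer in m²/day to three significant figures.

At the plume center C_max = M/(n_e·A·√(4πDt)), so D = M²/(4πt·(n_e·A·C_max)²).
n_e·A·C_max = 0.32 × 278 × 9.96e-05 = 0.008860 kg/m.
D = 1.51²/(4π × 1130 × 0.008860²) = 2.05 m²/day.

2.05 m²/day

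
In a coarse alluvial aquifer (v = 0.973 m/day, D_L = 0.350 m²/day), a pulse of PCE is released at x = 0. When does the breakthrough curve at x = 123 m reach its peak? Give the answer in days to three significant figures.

For the 1D instantaneous-source solution, setting ∂C/∂t = 0 at fixed x gives v²t² + 2Dt − x² = 0, so t = (√(D² + v²x²) − D)/v².
√(D² + v²x²) = √(0.350² + 0.973² × 123²) = 119.7; v² = 0.946729.
t = (119.7 − 0.350)/0.946729 = 126 days (vs. the pure-advection estimate x/v = 126 d).

126 days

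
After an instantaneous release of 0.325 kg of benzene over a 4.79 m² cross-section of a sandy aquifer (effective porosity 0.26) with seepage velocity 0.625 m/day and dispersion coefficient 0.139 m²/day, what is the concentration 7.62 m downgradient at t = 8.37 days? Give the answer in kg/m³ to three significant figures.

For an instantaneous plane source, C(x,t) = M/(n_e·A·√(4πDt)) · exp(−(x−vt)²/(4Dt)), with n_e·A the pore (flow) area.
Plume center vt = 0.625 × 8.37 = 5.23125 m, so the well at 7.62 m is 2.38875 m downgradient of the peak.
√(4πDt) = 3.824 m, giving peak height M/(n_e·A·√(4πDt)) = 0.325/(0.26 × 4.79 × 3.824) = 0.06824 kg/m³.
(x−vt)²/(4Dt) = (2.38875)²/(4 × 0.139 × 8.37) = 1.226; exp(−1.226) = 0.2935.
C = 0.06824 × 0.2935 = 0.0200 kg/m³.

0.0200 kg/m³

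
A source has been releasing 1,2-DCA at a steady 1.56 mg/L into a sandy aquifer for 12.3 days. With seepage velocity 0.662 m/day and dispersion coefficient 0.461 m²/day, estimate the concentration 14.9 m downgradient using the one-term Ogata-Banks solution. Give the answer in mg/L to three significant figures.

0.0349 mg/L

For a continuous step input, C/C₀ ≈ ½·erfc((x−vt)/(2√(Dt))).
vt = 0.662 × 12.3 = 8.1426 m and 2√(Dt) = 2√(0.461 × 12.3) = 4.762 m.
Argument (x−vt)/(2√(Dt)) = (14.9 − 8.1426)/4.762 = 1.419; ½·erfc(1.419) = 0.02239.
C = 1.56 × 0.02239 = 0.0349 mg/L.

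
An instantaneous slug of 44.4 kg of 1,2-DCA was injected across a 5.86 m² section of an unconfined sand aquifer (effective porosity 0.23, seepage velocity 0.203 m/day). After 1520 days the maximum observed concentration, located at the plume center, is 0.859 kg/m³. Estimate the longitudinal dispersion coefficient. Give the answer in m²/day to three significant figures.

At the plume center C_max = M/(n_e·A·√(4πDt)), so D = M²/(4πt·(n_e·A·C_max)²).
n_e·A·C_max = 0.23 × 5.86 × 0.859 = 1.158 kg/m.
D = 44.4²/(4π × 1520 × 1.158²) = 0.0770 m²/day.

0.0770 m²/day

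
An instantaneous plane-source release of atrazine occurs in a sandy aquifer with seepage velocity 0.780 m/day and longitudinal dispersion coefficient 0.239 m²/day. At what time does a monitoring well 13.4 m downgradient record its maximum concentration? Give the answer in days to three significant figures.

For the 1D instantaneous-source solution, setting ∂C/∂t = 0 at fixed x gives v²t² + 2Dt − x² = 0, so t = (√(D² + v²x²) − D)/v².
√(D² + v²x²) = √(0.239² + 0.780² × 13.4²) = 10.45; v² = 0.6084.
t = (10.45 − 0.239)/0.6084 = 16.8 days (vs. the pure-advection estimate x/v = 17.2 d).

16.8 days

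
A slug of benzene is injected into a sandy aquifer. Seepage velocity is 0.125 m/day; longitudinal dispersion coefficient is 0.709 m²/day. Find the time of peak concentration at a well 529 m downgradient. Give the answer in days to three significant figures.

For the 1D instantaneous-source solution, setting ∂C/∂t = 0 at fixed x gives v²t² + 2Dt − x² = 0, so t = (√(D² + v²x²) − D)/v².
√(D² + v²x²) = √(0.709² + 0.125² × 529²) = 66.13; v² = 0.015625.
t = (66.13 − 0.709)/0.015625 = 4190 days (vs. the pure-advection estimate x/v = 4230 d).

4190 days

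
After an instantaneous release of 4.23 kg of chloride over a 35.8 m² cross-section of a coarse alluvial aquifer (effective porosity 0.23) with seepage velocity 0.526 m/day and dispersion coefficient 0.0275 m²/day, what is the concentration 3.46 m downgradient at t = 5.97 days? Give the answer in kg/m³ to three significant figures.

0.306 kg/m³

For an instantaneous plane source, C(x,t) = M/(n_e·A·√(4πDt)) · exp(−(x−vt)²/(4Dt)), with n_e·A the pore (flow) area.
Plume center vt = 0.526 × 5.97 = 3.14022 m, so the well at 3.46 m is 0.31978 m downgradient of the peak.
√(4πDt) = 1.436 m, giving peak height M/(n_e·A·√(4πDt)) = 4.23/(0.23 × 35.8 × 1.436) = 0.3577 kg/m³.
(x−vt)²/(4Dt) = (0.31978)²/(4 × 0.0275 × 5.97) = 0.1557; exp(−0.1557) = 0.8558.
C = 0.3577 × 0.8558 = 0.306 kg/m³.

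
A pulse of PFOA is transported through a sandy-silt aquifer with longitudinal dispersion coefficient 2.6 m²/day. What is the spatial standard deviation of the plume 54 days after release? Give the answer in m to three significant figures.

16.8 m

Dispersive spreading gives a Gaussian with σ² = 2Dt; advection only shifts the center.
σ = √(2 × 2.6 × 54) = 16.8 m.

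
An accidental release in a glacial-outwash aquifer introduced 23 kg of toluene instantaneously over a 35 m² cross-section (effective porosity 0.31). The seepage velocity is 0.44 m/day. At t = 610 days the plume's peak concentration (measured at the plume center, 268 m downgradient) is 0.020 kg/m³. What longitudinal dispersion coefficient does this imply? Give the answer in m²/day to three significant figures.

At the plume center C_max = M/(n_e·A·√(4πDt)), so D = M²/(4πt·(n_e·A·C_max)²).
n_e·A·C_max = 0.31 × 35 × 0.020 = 0.2170 kg/m.
D = 23²/(4π × 610 × 0.2170²) = 1.47 m²/day.

1.47 m²/day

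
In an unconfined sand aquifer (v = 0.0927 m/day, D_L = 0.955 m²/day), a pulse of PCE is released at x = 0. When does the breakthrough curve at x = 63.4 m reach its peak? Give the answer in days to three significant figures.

582 days

For the 1D instantaneous-source solution, setting ∂C/∂t = 0 at fixed x gives v²t² + 2Dt − x² = 0, so t = (√(D² + v²x²) − D)/v².
√(D² + v²x²) = √(0.955² + 0.0927² × 63.4²) = 5.954; v² = 0.00859329.
t = (5.954 − 0.955)/0.00859329 = 582 days (vs. the pure-advection estimate x/v = 684 d).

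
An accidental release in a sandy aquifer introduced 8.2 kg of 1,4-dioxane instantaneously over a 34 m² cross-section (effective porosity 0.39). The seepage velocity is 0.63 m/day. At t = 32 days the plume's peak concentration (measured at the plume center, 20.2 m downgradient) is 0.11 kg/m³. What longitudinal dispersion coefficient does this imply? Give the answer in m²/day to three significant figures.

0.0786 m²/day

At the plume center C_max = M/(n_e·A·√(4πDt)), so D = M²/(4πt·(n_e·A·C_max)²).
n_e·A·C_max = 0.39 × 34 × 0.11 = 1.459 kg/m.
D = 8.2²/(4π × 32 × 1.459²) = 0.0786 m²/day.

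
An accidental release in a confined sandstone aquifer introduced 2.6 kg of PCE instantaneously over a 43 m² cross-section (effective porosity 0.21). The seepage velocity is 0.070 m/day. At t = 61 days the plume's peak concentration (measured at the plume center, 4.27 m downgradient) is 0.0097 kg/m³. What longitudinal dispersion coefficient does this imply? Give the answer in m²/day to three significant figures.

1.15 m²/day

At the plume center C_max = M/(n_e·A·√(4πDt)), so D = M²/(4πt·(n_e·A·C_max)²).
n_e·A·C_max = 0.21 × 43 × 0.0097 = 0.08759 kg/m.
D = 2.6²/(4π × 61 × 0.08759²) = 1.15 m²/day.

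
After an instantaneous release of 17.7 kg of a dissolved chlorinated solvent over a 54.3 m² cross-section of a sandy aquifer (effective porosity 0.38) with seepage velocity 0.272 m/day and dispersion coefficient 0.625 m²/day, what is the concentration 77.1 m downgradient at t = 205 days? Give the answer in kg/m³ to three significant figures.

0.00879 kg/m³

For an instantaneous plane source, C(x,t) = M/(n_e·A·√(4πDt)) · exp(−(x−vt)²/(4Dt)), with n_e·A the pore (flow) area.
Plume center vt = 0.272 × 205 = 55.76 m, so the well at 77.1 m is 21.34 m downgradient of the peak.
√(4πDt) = 40.13 m, giving peak height M/(n_e·A·√(4πDt)) = 17.7/(0.38 × 54.3 × 40.13) = 0.02138 kg/m³.
(x−vt)²/(4Dt) = (21.34)²/(4 × 0.625 × 205) = 0.8886; exp(−0.8886) = 0.4112.
C = 0.02138 × 0.4112 = 0.00879 kg/m³.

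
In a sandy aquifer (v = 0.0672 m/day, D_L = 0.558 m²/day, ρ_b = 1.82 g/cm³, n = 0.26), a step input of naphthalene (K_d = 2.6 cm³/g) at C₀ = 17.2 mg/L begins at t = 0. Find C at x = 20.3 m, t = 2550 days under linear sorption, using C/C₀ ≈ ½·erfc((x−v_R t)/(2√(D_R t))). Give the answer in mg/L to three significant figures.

Retardation factor R = 1 + ρ_b·K_d/n = 1 + 1.82 × 2.6/0.26 = 19.20.
Sorption retards both mechanisms: v_R = v/R = 0.003500 m/day, D_R = D/R = 0.02906 m²/day.
v_R·t = 0.003500 × 2550 = 8.925 m; 2√(D_R t) = 17.22 m; argument = (20.3 − 8.925)/17.22 = 0.6606.
C = C₀ × ½·erfc(0.6606) = 17.2 × 0.1751 = 3.01 mg/L.

3.01 mg/L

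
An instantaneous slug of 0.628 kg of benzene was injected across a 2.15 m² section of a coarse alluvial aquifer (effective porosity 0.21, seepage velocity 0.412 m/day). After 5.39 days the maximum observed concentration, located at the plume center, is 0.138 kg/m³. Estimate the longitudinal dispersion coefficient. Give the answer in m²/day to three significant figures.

At the plume center C_max = M/(n_e·A·√(4πDt)), so D = M²/(4πt·(n_e·A·C_max)²).
n_e·A·C_max = 0.21 × 2.15 × 0.138 = 0.06231 kg/m.
D = 0.628²/(4π × 5.39 × 0.06231²) = 1.50 m²/day.

1.50 m²/day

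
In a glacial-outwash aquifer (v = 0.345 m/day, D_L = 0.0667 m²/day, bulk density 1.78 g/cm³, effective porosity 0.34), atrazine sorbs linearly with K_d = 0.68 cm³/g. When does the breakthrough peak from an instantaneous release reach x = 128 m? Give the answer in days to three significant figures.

1690 days

Retardation factor R = 1 + ρ_b·K_d/n = 1 + 1.78 × 0.68/0.34 = 4.560.
Sorption retards both mechanisms: v_R = v/R = 0.07566 m/day, D_R = D/R = 0.01463 m²/day.
Peak time from v_R²t² + 2D_R t − x² = 0: t = (√(D_R² + v_R²x²) − D_R)/v_R².
√(D_R² + v_R²x²) = √(0.01463² + 0.07566² × 128²) = 9.684; v_R² = 0.005724.
t = (9.684 − 0.01463)/0.005724 = 1690 days.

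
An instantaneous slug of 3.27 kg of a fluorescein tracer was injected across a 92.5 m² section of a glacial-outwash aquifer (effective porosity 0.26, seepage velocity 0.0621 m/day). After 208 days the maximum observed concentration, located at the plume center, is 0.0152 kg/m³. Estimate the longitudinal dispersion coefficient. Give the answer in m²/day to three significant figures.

0.0306 m²/day

At the plume center C_max = M/(n_e·A·√(4πDt)), so D = M²/(4πt·(n_e·A·C_max)²).
n_e·A·C_max = 0.26 × 92.5 × 0.0152 = 0.3656 kg/m.
D = 3.27²/(4π × 208 × 0.3656²) = 0.0306 m²/day.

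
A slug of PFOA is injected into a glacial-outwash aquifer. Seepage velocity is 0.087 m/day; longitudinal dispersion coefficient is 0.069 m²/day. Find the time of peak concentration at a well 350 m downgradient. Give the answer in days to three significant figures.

For the 1D instantaneous-source solution, setting ∂C/∂t = 0 at fixed x gives v²t² + 2Dt − x² = 0, so t = (√(D² + v²x²) − D)/v².
√(D² + v²x²) = √(0.069² + 0.087² × 350²) = 30.45; v² = 0.007569.
t = (30.45 − 0.069)/0.007569 = 4010 days (vs. the pure-advection estimate x/v = 4020 d).

4010 days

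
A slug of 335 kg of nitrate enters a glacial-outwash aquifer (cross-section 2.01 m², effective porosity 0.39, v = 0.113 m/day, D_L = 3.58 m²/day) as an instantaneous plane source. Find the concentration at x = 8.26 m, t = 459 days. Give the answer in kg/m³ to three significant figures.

2.23 kg/m³

For an instantaneous plane source, C(x,t) = M/(n_e·A·√(4πDt)) · exp(−(x−vt)²/(4Dt)), with n_e·A the pore (flow) area.
Plume center vt = 0.113 × 459 = 51.867 m, so the well at 8.26 m is 43.607 m upgradient of the peak.
√(4πDt) = 143.7 m, giving peak height M/(n_e·A·√(4πDt)) = 335/(0.39 × 2.01 × 143.7) = 2.974 kg/m³.
(x−vt)²/(4Dt) = (-43.607)²/(4 × 3.58 × 459) = 0.2893; exp(−0.2893) = 0.7488.
C = 2.974 × 0.7488 = 2.23 kg/m³.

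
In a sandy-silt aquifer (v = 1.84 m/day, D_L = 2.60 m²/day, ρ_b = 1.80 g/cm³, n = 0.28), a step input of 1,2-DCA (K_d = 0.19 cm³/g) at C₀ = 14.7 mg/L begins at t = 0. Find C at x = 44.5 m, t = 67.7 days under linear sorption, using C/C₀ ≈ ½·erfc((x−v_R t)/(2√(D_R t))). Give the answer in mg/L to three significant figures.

Retardation factor R = 1 + ρ_b·K_d/n = 1 + 1.80 × 0.19/0.28 = 2.221.
Sorption retards both mechanisms: v_R = v/R = 0.8285 m/day, D_R = D/R = 1.171 m²/day.
v_R·t = 0.8285 × 67.7 = 56.08945 m; 2√(D_R t) = 17.81 m; argument = (44.5 − 56.08945)/17.81 = -0.6507.
C = C₀ × ½·erfc(-0.6507) = 14.7 × 0.8213 = 12.1 mg/L.

12.1 mg/L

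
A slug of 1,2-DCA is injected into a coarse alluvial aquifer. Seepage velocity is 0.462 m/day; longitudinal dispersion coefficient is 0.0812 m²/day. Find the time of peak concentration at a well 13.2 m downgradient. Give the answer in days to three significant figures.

For the 1D instantaneous-source solution, setting ∂C/∂t = 0 at fixed x gives v²t² + 2Dt − x² = 0, so t = (√(D² + v²x²) − D)/v².
√(D² + v²x²) = √(0.0812² + 0.462² × 13.2²) = 6.099; v² = 0.213444.
t = (6.099 − 0.0812)/0.213444 = 28.2 days (vs. the pure-advection estimate x/v = 28.6 d).

28.2 days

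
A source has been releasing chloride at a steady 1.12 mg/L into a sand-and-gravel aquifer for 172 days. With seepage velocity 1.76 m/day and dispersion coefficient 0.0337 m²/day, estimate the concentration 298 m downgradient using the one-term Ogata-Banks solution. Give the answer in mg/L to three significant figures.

1.03 mg/L

For a continuous step input, C/C₀ ≈ ½·erfc((x−vt)/(2√(Dt))).
vt = 1.76 × 172 = 302.72 m and 2√(Dt) = 2√(0.0337 × 172) = 4.815 m.
Argument (x−vt)/(2√(Dt)) = (298 − 302.72)/4.815 = -0.9803; ½·erfc(-0.9803) = 0.9172.
C = 1.12 × 0.9172 = 1.03 mg/L.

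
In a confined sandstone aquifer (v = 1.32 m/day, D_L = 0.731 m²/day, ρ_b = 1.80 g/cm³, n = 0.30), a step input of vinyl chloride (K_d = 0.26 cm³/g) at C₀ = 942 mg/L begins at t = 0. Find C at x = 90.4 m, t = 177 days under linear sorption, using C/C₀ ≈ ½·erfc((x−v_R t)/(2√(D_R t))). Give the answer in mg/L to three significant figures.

Retardation factor R = 1 + ρ_b·K_d/n = 1 + 1.80 × 0.26/0.30 = 2.560.
Sorption retards both mechanisms: v_R = v/R = 0.5156 m/day, D_R = D/R = 0.2855 m²/day.
v_R·t = 0.5156 × 177 = 91.2612 m; 2√(D_R t) = 14.22 m; argument = (90.4 − 91.2612)/14.22 = -0.06056.
C = C₀ × ½·erfc(-0.06056) = 942 × 0.5341 = 503 mg/L.

503 mg/L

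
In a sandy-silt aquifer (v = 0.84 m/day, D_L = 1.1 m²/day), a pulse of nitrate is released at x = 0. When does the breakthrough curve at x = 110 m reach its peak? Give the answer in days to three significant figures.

For the 1D instantaneous-source solution, setting ∂C/∂t = 0 at fixed x gives v²t² + 2Dt − x² = 0, so t = (√(D² + v²x²) − D)/v².
√(D² + v²x²) = √(1.1² + 0.84² × 110²) = 92.41; v² = 0.7056.
t = (92.41 − 1.1)/0.7056 = 129 days (vs. the pure-advection estimate x/v = 131 d).

129 days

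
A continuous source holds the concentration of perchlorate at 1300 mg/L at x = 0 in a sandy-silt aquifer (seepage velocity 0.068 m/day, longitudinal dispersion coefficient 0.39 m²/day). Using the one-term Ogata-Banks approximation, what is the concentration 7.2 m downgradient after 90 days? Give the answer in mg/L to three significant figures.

583 mg/L

For a continuous step input, C/C₀ ≈ ½·erfc((x−vt)/(2√(Dt))).
vt = 0.068 × 90 = 6.12 m and 2√(Dt) = 2√(0.39 × 90) = 11.85 m.
Argument (x−vt)/(2√(Dt)) = (7.2 − 6.12)/11.85 = 0.09114; ½·erfc(0.09114) = 0.4487.
C = 1300 × 0.4487 = 583 mg/L.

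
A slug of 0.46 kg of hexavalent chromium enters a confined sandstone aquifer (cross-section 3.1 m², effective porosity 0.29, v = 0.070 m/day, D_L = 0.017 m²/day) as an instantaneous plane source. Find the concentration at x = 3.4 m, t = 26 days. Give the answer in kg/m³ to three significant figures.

For an instantaneous plane source, C(x,t) = M/(n_e·A·√(4πDt)) · exp(−(x−vt)²/(4Dt)), with n_e·A the pore (flow) area.
Plume center vt = 0.070 × 26 = 1.82 m, so the well at 3.4 m is 1.58 m downgradient of the peak.
√(4πDt) = 2.357 m, giving peak height M/(n_e·A·√(4πDt)) = 0.46/(0.29 × 3.1 × 2.357) = 0.2171 kg/m³.
(x−vt)²/(4Dt) = (1.58)²/(4 × 0.017 × 26) = 1.412; exp(−1.412) = 0.2437.
C = 0.2171 × 0.2437 = 0.0529 kg/m³.

0.0529 kg/m³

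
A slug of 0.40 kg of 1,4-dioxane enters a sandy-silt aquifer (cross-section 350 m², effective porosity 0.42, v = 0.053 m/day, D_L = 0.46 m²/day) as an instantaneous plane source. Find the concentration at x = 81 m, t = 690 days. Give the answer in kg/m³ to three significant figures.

9.10e-06 kg/m³

For an instantaneous plane source, C(x,t) = M/(n_e·A·√(4πDt)) · exp(−(x−vt)²/(4Dt)), with n_e·A the pore (flow) area.
Plume center vt = 0.053 × 690 = 36.57 m, so the well at 81 m is 44.43 m downgradient of the peak.
√(4πDt) = 63.16 m, giving peak height M/(n_e·A·√(4πDt)) = 0.40/(0.42 × 350 × 63.16) = 4.308e-05 kg/m³.
(x−vt)²/(4Dt) = (44.43)²/(4 × 0.46 × 690) = 1.555; exp(−1.555) = 0.2112.
C = 4.308e-05 × 0.2112 = 9.10e-06 kg/m³.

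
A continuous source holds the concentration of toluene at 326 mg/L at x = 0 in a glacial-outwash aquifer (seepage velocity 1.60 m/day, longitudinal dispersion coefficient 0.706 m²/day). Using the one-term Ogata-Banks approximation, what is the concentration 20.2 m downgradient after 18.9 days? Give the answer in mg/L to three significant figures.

For a continuous step input, C/C₀ ≈ ½·erfc((x−vt)/(2√(Dt))).
vt = 1.60 × 18.9 = 30.24 m and 2√(Dt) = 2√(0.706 × 18.9) = 7.306 m.
Argument (x−vt)/(2√(Dt)) = (20.2 − 30.24)/7.306 = -1.374; ½·erfc(-1.374) = 0.9740.
C = 326 × 0.9740 = 318 mg/L.

318 mg/L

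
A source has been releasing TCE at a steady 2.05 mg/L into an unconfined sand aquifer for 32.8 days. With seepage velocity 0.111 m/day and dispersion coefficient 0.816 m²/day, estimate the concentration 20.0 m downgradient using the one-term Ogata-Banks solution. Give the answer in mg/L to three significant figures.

For a continuous step input, C/C₀ ≈ ½·erfc((x−vt)/(2√(Dt))).
vt = 0.111 × 32.8 = 3.6408 m and 2√(Dt) = 2√(0.816 × 32.8) = 10.35 m.
Argument (x−vt)/(2√(Dt)) = (20.0 − 3.6408)/10.35 = 1.581; ½·erfc(1.581) = 0.01268.
C = 2.05 × 0.01268 = 0.0260 mg/L.

0.0260 mg/L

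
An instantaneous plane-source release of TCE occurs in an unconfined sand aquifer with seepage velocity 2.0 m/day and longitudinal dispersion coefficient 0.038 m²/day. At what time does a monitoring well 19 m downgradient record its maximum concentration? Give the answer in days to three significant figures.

9.49 days

For the 1D instantaneous-source solution, setting ∂C/∂t = 0 at fixed x gives v²t² + 2Dt − x² = 0, so t = (√(D² + v²x²) − D)/v².
√(D² + v²x²) = √(0.038² + 2.0² × 19²) = 38.00; v² = 4.
t = (38.00 − 0.038)/4 = 9.49 days (vs. the pure-advection estimate x/v = 9.50 d).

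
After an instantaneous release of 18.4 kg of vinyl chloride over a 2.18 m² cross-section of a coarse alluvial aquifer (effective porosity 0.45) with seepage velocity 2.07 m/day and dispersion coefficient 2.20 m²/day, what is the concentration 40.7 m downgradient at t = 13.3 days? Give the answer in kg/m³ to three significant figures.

For an instantaneous plane source, C(x,t) = M/(n_e·A·√(4πDt)) · exp(−(x−vt)²/(4Dt)), with n_e·A the pore (flow) area.
Plume center vt = 2.07 × 13.3 = 27.531 m, so the well at 40.7 m is 13.169 m downgradient of the peak.
√(4πDt) = 19.18 m, giving peak height M/(n_e·A·√(4πDt)) = 18.4/(0.45 × 2.18 × 19.18) = 0.9779 kg/m³.
(x−vt)²/(4Dt) = (13.169)²/(4 × 2.20 × 13.3) = 1.482; exp(−1.482) = 0.2272.
C = 0.9779 × 0.2272 = 0.222 kg/m³.

0.222 kg/m³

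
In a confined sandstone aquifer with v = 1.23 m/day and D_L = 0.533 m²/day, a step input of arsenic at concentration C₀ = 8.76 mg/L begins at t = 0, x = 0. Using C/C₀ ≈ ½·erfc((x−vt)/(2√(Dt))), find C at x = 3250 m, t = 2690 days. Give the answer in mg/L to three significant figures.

For a continuous step input, C/C₀ ≈ ½·erfc((x−vt)/(2√(Dt))).
vt = 1.23 × 2690 = 3308.7 m and 2√(Dt) = 2√(0.533 × 2690) = 75.73 m.
Argument (x−vt)/(2√(Dt)) = (3250 − 3308.7)/75.73 = -0.7751; ½·erfc(-0.7751) = 0.8635.
C = 8.76 × 0.8635 = 7.56 mg/L.

7.56 mg/L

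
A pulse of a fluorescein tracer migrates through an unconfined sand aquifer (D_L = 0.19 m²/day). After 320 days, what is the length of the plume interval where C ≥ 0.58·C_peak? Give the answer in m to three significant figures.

The plume is Gaussian with σ = √(2Dt) = √(2 × 0.19 × 320) = 11.03 m.
C/C_peak = exp(−Δx²/(2σ²)) = 0.58 ⇒ Δx = σ·√(−2 ln 0.58) = 11.03 × 1.044 = 11.52 m.
Width = 2Δx = 23.0 m.

23.0 m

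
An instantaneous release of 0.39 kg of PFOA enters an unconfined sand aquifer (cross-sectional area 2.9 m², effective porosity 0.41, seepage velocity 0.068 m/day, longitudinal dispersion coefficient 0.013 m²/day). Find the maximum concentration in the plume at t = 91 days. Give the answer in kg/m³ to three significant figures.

0.0851 kg/m³

The peak of an instantaneous 1D plume sits at x = vt; there the Gaussian factor is 1 and C_max = M/(n_e·A·√(4πDt)), where n_e·A is the pore area the mass is dissolved in.
√(4πDt) = √(4π × 0.013 × 91) = 3.856 m, so C_max = 0.39/(0.41 × 2.9 × 3.856) = 0.0851 kg/m³.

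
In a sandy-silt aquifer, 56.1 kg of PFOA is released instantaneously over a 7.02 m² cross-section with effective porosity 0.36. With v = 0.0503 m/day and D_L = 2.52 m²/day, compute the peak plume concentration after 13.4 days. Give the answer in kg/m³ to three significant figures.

1.08 kg/m³

The peak of an instantaneous 1D plume sits at x = vt; there the Gaussian factor is 1 and C_max = M/(n_e·A·√(4πDt)), where n_e·A is the pore area the mass is dissolved in.
√(4πDt) = √(4π × 2.52 × 13.4) = 20.60 m, so C_max = 56.1/(0.36 × 7.02 × 20.60) = 1.08 kg/m³.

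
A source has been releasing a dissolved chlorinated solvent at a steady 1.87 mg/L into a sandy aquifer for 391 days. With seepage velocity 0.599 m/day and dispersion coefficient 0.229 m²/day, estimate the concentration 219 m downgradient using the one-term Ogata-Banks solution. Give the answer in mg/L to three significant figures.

For a continuous step input, C/C₀ ≈ ½·erfc((x−vt)/(2√(Dt))).
vt = 0.599 × 391 = 234.209 m and 2√(Dt) = 2√(0.229 × 391) = 18.93 m.
Argument (x−vt)/(2√(Dt)) = (219 − 234.209)/18.93 = -0.8034; ½·erfc(-0.8034) = 0.8721.
C = 1.87 × 0.8721 = 1.63 mg/L.

1.63 mg/L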